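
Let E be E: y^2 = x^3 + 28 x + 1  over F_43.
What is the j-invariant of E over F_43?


Delta = -16(4 a^3 + 27 b^2) mod 43 = 9
-1728 * (4 a)^3 = -1728 * (4*28)^3 mod 43 = 2
j = 2 * 9^(-1) mod 43 = 5

j = 5 (mod 43)


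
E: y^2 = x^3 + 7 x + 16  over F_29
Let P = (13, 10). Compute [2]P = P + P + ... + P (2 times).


k = 2 = 10_2 (binary, LSB first: 01)
Double-and-add from P = (13, 10):
  bit 0 = 0: acc unchanged = O
  bit 1 = 1: acc = O + (2, 3) = (2, 3)

2P = (2, 3)


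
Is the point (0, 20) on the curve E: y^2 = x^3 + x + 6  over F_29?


Check whether y^2 = x^3 + 1 x + 6 (mod 29) for (x, y) = (0, 20).
LHS: y^2 = 20^2 mod 29 = 23
RHS: x^3 + 1 x + 6 = 0^3 + 1*0 + 6 mod 29 = 6
LHS != RHS

No, not on the curve


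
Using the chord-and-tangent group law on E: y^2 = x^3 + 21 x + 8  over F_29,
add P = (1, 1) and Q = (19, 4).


P != Q, so use the chord formula.
s = (y2 - y1) / (x2 - x1) = (3) / (18) mod 29 = 5
x3 = s^2 - x1 - x2 mod 29 = 5^2 - 1 - 19 = 5
y3 = s (x1 - x3) - y1 mod 29 = 5 * (1 - 5) - 1 = 8

P + Q = (5, 8)


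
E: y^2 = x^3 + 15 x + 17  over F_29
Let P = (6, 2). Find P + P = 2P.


Doubling: s = (3 x1^2 + a) / (2 y1)
s = (3*6^2 + 15) / (2*2) mod 29 = 9
x3 = s^2 - 2 x1 mod 29 = 9^2 - 2*6 = 11
y3 = s (x1 - x3) - y1 mod 29 = 9 * (6 - 11) - 2 = 11

2P = (11, 11)


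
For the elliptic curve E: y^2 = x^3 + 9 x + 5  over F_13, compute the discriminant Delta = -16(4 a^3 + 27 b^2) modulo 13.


4 a^3 + 27 b^2 = 4*9^3 + 27*5^2 = 2916 + 675 = 3591
Delta = -16 * (3591) = -57456
Delta mod 13 = 4

Delta = 4 (mod 13)


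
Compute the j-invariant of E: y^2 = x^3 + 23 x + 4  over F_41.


Delta = -16(4 a^3 + 27 b^2) mod 41 = 1
-1728 * (4 a)^3 = -1728 * (4*23)^3 mod 41 = 27
j = 27 * 1^(-1) mod 41 = 27

j = 27 (mod 41)


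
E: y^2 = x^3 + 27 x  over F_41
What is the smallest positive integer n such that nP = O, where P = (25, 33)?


Compute successive multiples of P until we hit O:
  1P = (25, 33)
  2P = (33, 16)
  3P = (33, 25)
  4P = (25, 8)
  5P = O

ord(P) = 5


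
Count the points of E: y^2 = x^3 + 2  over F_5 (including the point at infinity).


For each x in F_5, count y with y^2 = x^3 + 0 x + 2 mod 5:
  x = 2: RHS = 0, y in [0]  -> 1 point(s)
  x = 3: RHS = 4, y in [2, 3]  -> 2 point(s)
  x = 4: RHS = 1, y in [1, 4]  -> 2 point(s)
Affine points: 5. Add the point at infinity: total = 6.

#E(F_5) = 6


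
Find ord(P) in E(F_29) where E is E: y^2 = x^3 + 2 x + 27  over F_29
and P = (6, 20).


Compute successive multiples of P until we hit O:
  1P = (6, 20)
  2P = (1, 1)
  3P = (26, 20)
  4P = (26, 9)
  5P = (1, 28)
  6P = (6, 9)
  7P = O

ord(P) = 7


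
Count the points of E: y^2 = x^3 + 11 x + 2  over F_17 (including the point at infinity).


For each x in F_17, count y with y^2 = x^3 + 11 x + 2 mod 17:
  x = 0: RHS = 2, y in [6, 11]  -> 2 point(s)
  x = 2: RHS = 15, y in [7, 10]  -> 2 point(s)
  x = 4: RHS = 8, y in [5, 12]  -> 2 point(s)
  x = 11: RHS = 9, y in [3, 14]  -> 2 point(s)
  x = 12: RHS = 9, y in [3, 14]  -> 2 point(s)
  x = 13: RHS = 13, y in [8, 9]  -> 2 point(s)
Affine points: 12. Add the point at infinity: total = 13.

#E(F_17) = 13


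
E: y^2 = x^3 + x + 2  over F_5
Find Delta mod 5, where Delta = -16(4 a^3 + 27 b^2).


4 a^3 + 27 b^2 = 4*1^3 + 27*2^2 = 4 + 108 = 112
Delta = -16 * (112) = -1792
Delta mod 5 = 3

Delta = 3 (mod 5)


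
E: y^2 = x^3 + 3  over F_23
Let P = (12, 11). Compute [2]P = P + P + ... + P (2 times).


k = 2 = 10_2 (binary, LSB first: 01)
Double-and-add from P = (12, 11):
  bit 0 = 0: acc unchanged = O
  bit 1 = 1: acc = O + (1, 21) = (1, 21)

2P = (1, 21)


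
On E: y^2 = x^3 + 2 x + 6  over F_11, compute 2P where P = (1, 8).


Doubling: s = (3 x1^2 + a) / (2 y1)
s = (3*1^2 + 2) / (2*8) mod 11 = 1
x3 = s^2 - 2 x1 mod 11 = 1^2 - 2*1 = 10
y3 = s (x1 - x3) - y1 mod 11 = 1 * (1 - 10) - 8 = 5

2P = (10, 5)


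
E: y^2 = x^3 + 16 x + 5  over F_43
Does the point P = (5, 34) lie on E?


Check whether y^2 = x^3 + 16 x + 5 (mod 43) for (x, y) = (5, 34).
LHS: y^2 = 34^2 mod 43 = 38
RHS: x^3 + 16 x + 5 = 5^3 + 16*5 + 5 mod 43 = 38
LHS = RHS

Yes, on the curve


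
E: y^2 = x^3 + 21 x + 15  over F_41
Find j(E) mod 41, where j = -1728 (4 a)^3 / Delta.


Delta = -16(4 a^3 + 27 b^2) mod 41 = 3
-1728 * (4 a)^3 = -1728 * (4*21)^3 mod 41 = 34
j = 34 * 3^(-1) mod 41 = 25

j = 25 (mod 41)


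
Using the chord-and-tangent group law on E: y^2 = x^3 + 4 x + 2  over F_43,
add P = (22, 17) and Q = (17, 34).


P != Q, so use the chord formula.
s = (y2 - y1) / (x2 - x1) = (17) / (38) mod 43 = 31
x3 = s^2 - x1 - x2 mod 43 = 31^2 - 22 - 17 = 19
y3 = s (x1 - x3) - y1 mod 43 = 31 * (22 - 19) - 17 = 33

P + Q = (19, 33)


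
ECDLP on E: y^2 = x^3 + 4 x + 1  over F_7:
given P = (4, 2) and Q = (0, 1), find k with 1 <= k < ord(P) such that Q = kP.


Enumerate multiples of P until we hit Q = (0, 1):
  1P = (4, 2)
  2P = (0, 1)
Match found at i = 2.

k = 2


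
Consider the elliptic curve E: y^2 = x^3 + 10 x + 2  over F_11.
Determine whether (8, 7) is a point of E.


Check whether y^2 = x^3 + 10 x + 2 (mod 11) for (x, y) = (8, 7).
LHS: y^2 = 7^2 mod 11 = 5
RHS: x^3 + 10 x + 2 = 8^3 + 10*8 + 2 mod 11 = 0
LHS != RHS

No, not on the curve


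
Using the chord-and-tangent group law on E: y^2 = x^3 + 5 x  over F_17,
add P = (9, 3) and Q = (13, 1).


P != Q, so use the chord formula.
s = (y2 - y1) / (x2 - x1) = (15) / (4) mod 17 = 8
x3 = s^2 - x1 - x2 mod 17 = 8^2 - 9 - 13 = 8
y3 = s (x1 - x3) - y1 mod 17 = 8 * (9 - 8) - 3 = 5

P + Q = (8, 5)


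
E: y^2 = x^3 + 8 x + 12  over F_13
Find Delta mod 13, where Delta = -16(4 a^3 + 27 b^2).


4 a^3 + 27 b^2 = 4*8^3 + 27*12^2 = 2048 + 3888 = 5936
Delta = -16 * (5936) = -94976
Delta mod 13 = 2

Delta = 2 (mod 13)


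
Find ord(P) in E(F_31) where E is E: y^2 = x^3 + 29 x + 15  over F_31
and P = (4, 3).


Compute successive multiples of P until we hit O:
  1P = (4, 3)
  2P = (6, 23)
  3P = (28, 5)
  4P = (13, 4)
  5P = (1, 18)
  6P = (20, 15)
  7P = (25, 20)
  8P = (30, 4)
  ... (continuing to 29P)
  29P = O

ord(P) = 29


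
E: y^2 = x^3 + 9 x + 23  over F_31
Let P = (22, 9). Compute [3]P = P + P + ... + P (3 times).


k = 3 = 11_2 (binary, LSB first: 11)
Double-and-add from P = (22, 9):
  bit 0 = 1: acc = O + (22, 9) = (22, 9)
  bit 1 = 1: acc = (22, 9) + (28, 0) = (22, 22)

3P = (22, 22)


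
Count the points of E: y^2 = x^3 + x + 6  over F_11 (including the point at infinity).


For each x in F_11, count y with y^2 = x^3 + 1 x + 6 mod 11:
  x = 2: RHS = 5, y in [4, 7]  -> 2 point(s)
  x = 3: RHS = 3, y in [5, 6]  -> 2 point(s)
  x = 5: RHS = 4, y in [2, 9]  -> 2 point(s)
  x = 7: RHS = 4, y in [2, 9]  -> 2 point(s)
  x = 8: RHS = 9, y in [3, 8]  -> 2 point(s)
  x = 10: RHS = 4, y in [2, 9]  -> 2 point(s)
Affine points: 12. Add the point at infinity: total = 13.

#E(F_11) = 13


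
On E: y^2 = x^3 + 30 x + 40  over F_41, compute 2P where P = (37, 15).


Doubling: s = (3 x1^2 + a) / (2 y1)
s = (3*37^2 + 30) / (2*15) mod 41 = 19
x3 = s^2 - 2 x1 mod 41 = 19^2 - 2*37 = 0
y3 = s (x1 - x3) - y1 mod 41 = 19 * (37 - 0) - 15 = 32

2P = (0, 32)


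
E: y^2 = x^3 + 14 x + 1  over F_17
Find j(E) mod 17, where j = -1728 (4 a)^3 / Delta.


Delta = -16(4 a^3 + 27 b^2) mod 17 = 4
-1728 * (4 a)^3 = -1728 * (4*14)^3 mod 17 = 2
j = 2 * 4^(-1) mod 17 = 9

j = 9 (mod 17)


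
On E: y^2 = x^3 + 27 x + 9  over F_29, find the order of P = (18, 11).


Compute successive multiples of P until we hit O:
  1P = (18, 11)
  2P = (0, 26)
  3P = (27, 11)
  4P = (13, 18)
  5P = (22, 12)
  6P = (9, 13)
  7P = (11, 10)
  8P = (16, 10)
  ... (continuing to 31P)
  31P = O

ord(P) = 31


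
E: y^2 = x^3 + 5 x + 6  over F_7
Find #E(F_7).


For each x in F_7, count y with y^2 = x^3 + 5 x + 6 mod 7:
  x = 5: RHS = 2, y in [3, 4]  -> 2 point(s)
  x = 6: RHS = 0, y in [0]  -> 1 point(s)
Affine points: 3. Add the point at infinity: total = 4.

#E(F_7) = 4


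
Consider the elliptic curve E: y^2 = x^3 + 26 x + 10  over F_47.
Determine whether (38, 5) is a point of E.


Check whether y^2 = x^3 + 26 x + 10 (mod 47) for (x, y) = (38, 5).
LHS: y^2 = 5^2 mod 47 = 25
RHS: x^3 + 26 x + 10 = 38^3 + 26*38 + 10 mod 47 = 34
LHS != RHS

No, not on the curve


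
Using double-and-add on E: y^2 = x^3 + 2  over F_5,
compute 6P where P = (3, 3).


k = 6 = 110_2 (binary, LSB first: 011)
Double-and-add from P = (3, 3):
  bit 0 = 0: acc unchanged = O
  bit 1 = 1: acc = O + (3, 2) = (3, 2)
  bit 2 = 1: acc = (3, 2) + (3, 3) = O

6P = O


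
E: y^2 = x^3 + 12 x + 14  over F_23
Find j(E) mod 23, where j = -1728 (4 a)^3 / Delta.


Delta = -16(4 a^3 + 27 b^2) mod 23 = 6
-1728 * (4 a)^3 = -1728 * (4*12)^3 mod 23 = 22
j = 22 * 6^(-1) mod 23 = 19

j = 19 (mod 23)


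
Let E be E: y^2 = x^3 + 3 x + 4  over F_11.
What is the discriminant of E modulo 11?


4 a^3 + 27 b^2 = 4*3^3 + 27*4^2 = 108 + 432 = 540
Delta = -16 * (540) = -8640
Delta mod 11 = 6

Delta = 6 (mod 11)


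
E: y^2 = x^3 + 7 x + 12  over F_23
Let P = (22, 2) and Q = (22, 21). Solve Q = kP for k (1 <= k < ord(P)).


Enumerate multiples of P until we hit Q = (22, 21):
  1P = (22, 2)
  2P = (14, 18)
  3P = (14, 5)
  4P = (22, 21)
Match found at i = 4.

k = 4


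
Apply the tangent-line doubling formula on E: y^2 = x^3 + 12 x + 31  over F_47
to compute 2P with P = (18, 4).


Doubling: s = (3 x1^2 + a) / (2 y1)
s = (3*18^2 + 12) / (2*4) mod 47 = 29
x3 = s^2 - 2 x1 mod 47 = 29^2 - 2*18 = 6
y3 = s (x1 - x3) - y1 mod 47 = 29 * (18 - 6) - 4 = 15

2P = (6, 15)


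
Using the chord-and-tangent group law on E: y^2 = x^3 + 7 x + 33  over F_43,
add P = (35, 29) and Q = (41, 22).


P != Q, so use the chord formula.
s = (y2 - y1) / (x2 - x1) = (36) / (6) mod 43 = 6
x3 = s^2 - x1 - x2 mod 43 = 6^2 - 35 - 41 = 3
y3 = s (x1 - x3) - y1 mod 43 = 6 * (35 - 3) - 29 = 34

P + Q = (3, 34)


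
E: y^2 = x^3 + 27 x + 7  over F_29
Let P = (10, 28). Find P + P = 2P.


Doubling: s = (3 x1^2 + a) / (2 y1)
s = (3*10^2 + 27) / (2*28) mod 29 = 25
x3 = s^2 - 2 x1 mod 29 = 25^2 - 2*10 = 25
y3 = s (x1 - x3) - y1 mod 29 = 25 * (10 - 25) - 28 = 3

2P = (25, 3)


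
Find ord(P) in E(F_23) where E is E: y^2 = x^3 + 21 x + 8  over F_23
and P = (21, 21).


Compute successive multiples of P until we hit O:
  1P = (21, 21)
  2P = (16, 1)
  3P = (2, 9)
  4P = (9, 12)
  5P = (18, 10)
  6P = (0, 10)
  7P = (15, 15)
  8P = (11, 12)
  ... (continuing to 25P)
  25P = O

ord(P) = 25


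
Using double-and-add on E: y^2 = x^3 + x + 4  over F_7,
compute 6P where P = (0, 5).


k = 6 = 110_2 (binary, LSB first: 011)
Double-and-add from P = (0, 5):
  bit 0 = 0: acc unchanged = O
  bit 1 = 1: acc = O + (4, 3) = (4, 3)
  bit 2 = 1: acc = (4, 3) + (6, 4) = (6, 3)

6P = (6, 3)


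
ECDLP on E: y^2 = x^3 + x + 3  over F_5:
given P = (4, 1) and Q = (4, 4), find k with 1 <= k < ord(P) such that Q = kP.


Enumerate multiples of P until we hit Q = (4, 4):
  1P = (4, 1)
  2P = (1, 0)
  3P = (4, 4)
Match found at i = 3.

k = 3


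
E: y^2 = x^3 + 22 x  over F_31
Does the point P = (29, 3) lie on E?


Check whether y^2 = x^3 + 22 x + 0 (mod 31) for (x, y) = (29, 3).
LHS: y^2 = 3^2 mod 31 = 9
RHS: x^3 + 22 x + 0 = 29^3 + 22*29 + 0 mod 31 = 10
LHS != RHS

No, not on the curve


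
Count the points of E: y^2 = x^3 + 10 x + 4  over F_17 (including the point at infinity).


For each x in F_17, count y with y^2 = x^3 + 10 x + 4 mod 17:
  x = 0: RHS = 4, y in [2, 15]  -> 2 point(s)
  x = 1: RHS = 15, y in [7, 10]  -> 2 point(s)
  x = 2: RHS = 15, y in [7, 10]  -> 2 point(s)
  x = 5: RHS = 9, y in [3, 14]  -> 2 point(s)
  x = 6: RHS = 8, y in [5, 12]  -> 2 point(s)
  x = 7: RHS = 9, y in [3, 14]  -> 2 point(s)
  x = 8: RHS = 1, y in [1, 16]  -> 2 point(s)
  x = 10: RHS = 16, y in [4, 13]  -> 2 point(s)
  x = 11: RHS = 0, y in [0]  -> 1 point(s)
  x = 12: RHS = 16, y in [4, 13]  -> 2 point(s)
  x = 13: RHS = 2, y in [6, 11]  -> 2 point(s)
  x = 14: RHS = 15, y in [7, 10]  -> 2 point(s)
Affine points: 23. Add the point at infinity: total = 24.

#E(F_17) = 24


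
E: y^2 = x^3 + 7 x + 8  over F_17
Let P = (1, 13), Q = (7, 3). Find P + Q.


P != Q, so use the chord formula.
s = (y2 - y1) / (x2 - x1) = (7) / (6) mod 17 = 4
x3 = s^2 - x1 - x2 mod 17 = 4^2 - 1 - 7 = 8
y3 = s (x1 - x3) - y1 mod 17 = 4 * (1 - 8) - 13 = 10

P + Q = (8, 10)


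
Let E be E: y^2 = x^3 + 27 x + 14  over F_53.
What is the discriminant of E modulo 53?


4 a^3 + 27 b^2 = 4*27^3 + 27*14^2 = 78732 + 5292 = 84024
Delta = -16 * (84024) = -1344384
Delta mod 53 = 14

Delta = 14 (mod 53)


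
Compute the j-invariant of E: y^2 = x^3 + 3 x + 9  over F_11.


Delta = -16(4 a^3 + 27 b^2) mod 11 = 9
-1728 * (4 a)^3 = -1728 * (4*3)^3 mod 11 = 10
j = 10 * 9^(-1) mod 11 = 6

j = 6 (mod 11)


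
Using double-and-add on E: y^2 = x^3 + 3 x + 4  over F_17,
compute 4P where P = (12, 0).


k = 4 = 100_2 (binary, LSB first: 001)
Double-and-add from P = (12, 0):
  bit 0 = 0: acc unchanged = O
  bit 1 = 0: acc unchanged = O
  bit 2 = 1: acc = O + O = O

4P = O


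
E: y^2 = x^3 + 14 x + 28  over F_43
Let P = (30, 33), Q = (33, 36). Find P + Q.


P != Q, so use the chord formula.
s = (y2 - y1) / (x2 - x1) = (3) / (3) mod 43 = 1
x3 = s^2 - x1 - x2 mod 43 = 1^2 - 30 - 33 = 24
y3 = s (x1 - x3) - y1 mod 43 = 1 * (30 - 24) - 33 = 16

P + Q = (24, 16)


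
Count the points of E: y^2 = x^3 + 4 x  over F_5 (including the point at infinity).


For each x in F_5, count y with y^2 = x^3 + 4 x + 0 mod 5:
  x = 0: RHS = 0, y in [0]  -> 1 point(s)
  x = 1: RHS = 0, y in [0]  -> 1 point(s)
  x = 2: RHS = 1, y in [1, 4]  -> 2 point(s)
  x = 3: RHS = 4, y in [2, 3]  -> 2 point(s)
  x = 4: RHS = 0, y in [0]  -> 1 point(s)
Affine points: 7. Add the point at infinity: total = 8.

#E(F_5) = 8


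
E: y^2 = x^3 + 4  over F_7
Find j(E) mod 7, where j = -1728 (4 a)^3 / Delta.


Delta = -16(4 a^3 + 27 b^2) mod 7 = 4
-1728 * (4 a)^3 = -1728 * (4*0)^3 mod 7 = 0
j = 0 * 4^(-1) mod 7 = 0

j = 0 (mod 7)


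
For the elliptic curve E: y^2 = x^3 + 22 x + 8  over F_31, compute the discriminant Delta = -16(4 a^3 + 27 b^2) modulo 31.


4 a^3 + 27 b^2 = 4*22^3 + 27*8^2 = 42592 + 1728 = 44320
Delta = -16 * (44320) = -709120
Delta mod 31 = 5

Delta = 5 (mod 31)


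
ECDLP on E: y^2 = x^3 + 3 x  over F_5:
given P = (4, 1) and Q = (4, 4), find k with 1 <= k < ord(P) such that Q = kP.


Enumerate multiples of P until we hit Q = (4, 4):
  1P = (4, 1)
  2P = (1, 3)
  3P = (1, 2)
  4P = (4, 4)
Match found at i = 4.

k = 4


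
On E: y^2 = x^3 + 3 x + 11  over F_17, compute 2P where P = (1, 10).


Doubling: s = (3 x1^2 + a) / (2 y1)
s = (3*1^2 + 3) / (2*10) mod 17 = 2
x3 = s^2 - 2 x1 mod 17 = 2^2 - 2*1 = 2
y3 = s (x1 - x3) - y1 mod 17 = 2 * (1 - 2) - 10 = 5

2P = (2, 5)


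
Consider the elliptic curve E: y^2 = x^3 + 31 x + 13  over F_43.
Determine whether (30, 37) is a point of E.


Check whether y^2 = x^3 + 31 x + 13 (mod 43) for (x, y) = (30, 37).
LHS: y^2 = 37^2 mod 43 = 36
RHS: x^3 + 31 x + 13 = 30^3 + 31*30 + 13 mod 43 = 36
LHS = RHS

Yes, on the curve


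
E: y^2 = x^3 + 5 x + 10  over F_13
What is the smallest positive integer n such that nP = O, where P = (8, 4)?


Compute successive multiples of P until we hit O:
  1P = (8, 4)
  2P = (6, 3)
  3P = (9, 2)
  4P = (0, 6)
  5P = (1, 4)
  6P = (4, 9)
  7P = (5, 2)
  8P = (12, 2)
  ... (continuing to 18P)
  18P = O

ord(P) = 18


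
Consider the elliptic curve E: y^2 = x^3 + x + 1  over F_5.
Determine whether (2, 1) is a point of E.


Check whether y^2 = x^3 + 1 x + 1 (mod 5) for (x, y) = (2, 1).
LHS: y^2 = 1^2 mod 5 = 1
RHS: x^3 + 1 x + 1 = 2^3 + 1*2 + 1 mod 5 = 1
LHS = RHS

Yes, on the curve


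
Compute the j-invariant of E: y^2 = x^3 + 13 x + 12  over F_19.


Delta = -16(4 a^3 + 27 b^2) mod 19 = 9
-1728 * (4 a)^3 = -1728 * (4*13)^3 mod 19 = 8
j = 8 * 9^(-1) mod 19 = 3

j = 3 (mod 19)


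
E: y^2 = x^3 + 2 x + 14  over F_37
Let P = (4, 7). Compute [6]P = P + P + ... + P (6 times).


k = 6 = 110_2 (binary, LSB first: 011)
Double-and-add from P = (4, 7):
  bit 0 = 0: acc unchanged = O
  bit 1 = 1: acc = O + (4, 30) = (4, 30)
  bit 2 = 1: acc = (4, 30) + (4, 7) = O

6P = O


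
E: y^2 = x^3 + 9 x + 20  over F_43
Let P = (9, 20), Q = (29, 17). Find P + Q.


P != Q, so use the chord formula.
s = (y2 - y1) / (x2 - x1) = (40) / (20) mod 43 = 2
x3 = s^2 - x1 - x2 mod 43 = 2^2 - 9 - 29 = 9
y3 = s (x1 - x3) - y1 mod 43 = 2 * (9 - 9) - 20 = 23

P + Q = (9, 23)


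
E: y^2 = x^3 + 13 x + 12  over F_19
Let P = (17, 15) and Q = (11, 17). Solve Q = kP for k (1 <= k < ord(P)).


Enumerate multiples of P until we hit Q = (11, 17):
  1P = (17, 15)
  2P = (1, 11)
  3P = (7, 16)
  4P = (18, 6)
  5P = (8, 18)
  6P = (11, 2)
  7P = (11, 17)
Match found at i = 7.

k = 7


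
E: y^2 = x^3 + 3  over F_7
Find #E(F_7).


For each x in F_7, count y with y^2 = x^3 + 0 x + 3 mod 7:
  x = 1: RHS = 4, y in [2, 5]  -> 2 point(s)
  x = 2: RHS = 4, y in [2, 5]  -> 2 point(s)
  x = 3: RHS = 2, y in [3, 4]  -> 2 point(s)
  x = 4: RHS = 4, y in [2, 5]  -> 2 point(s)
  x = 5: RHS = 2, y in [3, 4]  -> 2 point(s)
  x = 6: RHS = 2, y in [3, 4]  -> 2 point(s)
Affine points: 12. Add the point at infinity: total = 13.

#E(F_7) = 13


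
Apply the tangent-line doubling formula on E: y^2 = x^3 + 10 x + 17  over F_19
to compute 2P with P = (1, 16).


Doubling: s = (3 x1^2 + a) / (2 y1)
s = (3*1^2 + 10) / (2*16) mod 19 = 1
x3 = s^2 - 2 x1 mod 19 = 1^2 - 2*1 = 18
y3 = s (x1 - x3) - y1 mod 19 = 1 * (1 - 18) - 16 = 5

2P = (18, 5)


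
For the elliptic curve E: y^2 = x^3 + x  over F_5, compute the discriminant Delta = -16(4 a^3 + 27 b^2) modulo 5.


4 a^3 + 27 b^2 = 4*1^3 + 27*0^2 = 4 + 0 = 4
Delta = -16 * (4) = -64
Delta mod 5 = 1

Delta = 1 (mod 5)


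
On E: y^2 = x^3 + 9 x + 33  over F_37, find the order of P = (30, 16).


Compute successive multiples of P until we hit O:
  1P = (30, 16)
  2P = (21, 14)
  3P = (13, 33)
  4P = (32, 23)
  5P = (15, 18)
  6P = (18, 12)
  7P = (22, 36)
  8P = (19, 12)
  ... (continuing to 44P)
  44P = O

ord(P) = 44


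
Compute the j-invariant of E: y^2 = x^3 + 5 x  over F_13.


Delta = -16(4 a^3 + 27 b^2) mod 13 = 8
-1728 * (4 a)^3 = -1728 * (4*5)^3 mod 13 = 5
j = 5 * 8^(-1) mod 13 = 12

j = 12 (mod 13)


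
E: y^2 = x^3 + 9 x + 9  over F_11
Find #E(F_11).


For each x in F_11, count y with y^2 = x^3 + 9 x + 9 mod 11:
  x = 0: RHS = 9, y in [3, 8]  -> 2 point(s)
  x = 5: RHS = 3, y in [5, 6]  -> 2 point(s)
  x = 6: RHS = 4, y in [2, 9]  -> 2 point(s)
  x = 9: RHS = 5, y in [4, 7]  -> 2 point(s)
Affine points: 8. Add the point at infinity: total = 9.

#E(F_11) = 9


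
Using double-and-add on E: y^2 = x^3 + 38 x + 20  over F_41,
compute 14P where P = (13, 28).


k = 14 = 1110_2 (binary, LSB first: 0111)
Double-and-add from P = (13, 28):
  bit 0 = 0: acc unchanged = O
  bit 1 = 1: acc = O + (14, 4) = (14, 4)
  bit 2 = 1: acc = (14, 4) + (4, 20) = (19, 4)
  bit 3 = 1: acc = (19, 4) + (8, 37) = (23, 8)

14P = (23, 8)


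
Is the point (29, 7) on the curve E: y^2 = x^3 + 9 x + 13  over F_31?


Check whether y^2 = x^3 + 9 x + 13 (mod 31) for (x, y) = (29, 7).
LHS: y^2 = 7^2 mod 31 = 18
RHS: x^3 + 9 x + 13 = 29^3 + 9*29 + 13 mod 31 = 18
LHS = RHS

Yes, on the curve


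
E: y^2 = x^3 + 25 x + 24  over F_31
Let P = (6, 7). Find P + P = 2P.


Doubling: s = (3 x1^2 + a) / (2 y1)
s = (3*6^2 + 25) / (2*7) mod 31 = 25
x3 = s^2 - 2 x1 mod 31 = 25^2 - 2*6 = 24
y3 = s (x1 - x3) - y1 mod 31 = 25 * (6 - 24) - 7 = 8

2P = (24, 8)


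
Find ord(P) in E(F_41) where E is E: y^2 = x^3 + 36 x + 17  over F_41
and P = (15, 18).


Compute successive multiples of P until we hit O:
  1P = (15, 18)
  2P = (9, 39)
  3P = (19, 37)
  4P = (27, 7)
  5P = (36, 32)
  6P = (36, 9)
  7P = (27, 34)
  8P = (19, 4)
  ... (continuing to 11P)
  11P = O

ord(P) = 11


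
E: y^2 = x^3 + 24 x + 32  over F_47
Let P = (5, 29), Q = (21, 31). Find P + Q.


P != Q, so use the chord formula.
s = (y2 - y1) / (x2 - x1) = (2) / (16) mod 47 = 6
x3 = s^2 - x1 - x2 mod 47 = 6^2 - 5 - 21 = 10
y3 = s (x1 - x3) - y1 mod 47 = 6 * (5 - 10) - 29 = 35

P + Q = (10, 35)


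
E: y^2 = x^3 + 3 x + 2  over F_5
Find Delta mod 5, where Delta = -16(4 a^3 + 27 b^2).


4 a^3 + 27 b^2 = 4*3^3 + 27*2^2 = 108 + 108 = 216
Delta = -16 * (216) = -3456
Delta mod 5 = 4

Delta = 4 (mod 5)


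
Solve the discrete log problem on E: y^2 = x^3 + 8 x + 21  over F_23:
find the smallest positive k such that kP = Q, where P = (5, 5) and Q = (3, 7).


Enumerate multiples of P until we hit Q = (3, 7):
  1P = (5, 5)
  2P = (3, 7)
Match found at i = 2.

k = 2


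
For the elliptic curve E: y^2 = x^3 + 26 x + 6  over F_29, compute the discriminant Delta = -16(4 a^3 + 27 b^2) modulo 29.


4 a^3 + 27 b^2 = 4*26^3 + 27*6^2 = 70304 + 972 = 71276
Delta = -16 * (71276) = -1140416
Delta mod 29 = 9

Delta = 9 (mod 29)


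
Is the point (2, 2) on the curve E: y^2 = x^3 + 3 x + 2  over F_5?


Check whether y^2 = x^3 + 3 x + 2 (mod 5) for (x, y) = (2, 2).
LHS: y^2 = 2^2 mod 5 = 4
RHS: x^3 + 3 x + 2 = 2^3 + 3*2 + 2 mod 5 = 1
LHS != RHS

No, not on the curve


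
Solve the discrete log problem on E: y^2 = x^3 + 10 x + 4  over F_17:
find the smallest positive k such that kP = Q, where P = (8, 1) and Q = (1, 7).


Enumerate multiples of P until we hit Q = (1, 7):
  1P = (8, 1)
  2P = (2, 10)
  3P = (5, 3)
  4P = (12, 13)
  5P = (6, 5)
  6P = (7, 14)
  7P = (1, 10)
  8P = (10, 4)
  9P = (14, 7)
  10P = (13, 11)
  11P = (0, 15)
  12P = (11, 0)
  13P = (0, 2)
  14P = (13, 6)
  15P = (14, 10)
  16P = (10, 13)
  17P = (1, 7)
Match found at i = 17.

k = 17


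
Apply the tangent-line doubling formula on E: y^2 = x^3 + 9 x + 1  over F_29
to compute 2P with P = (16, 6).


Doubling: s = (3 x1^2 + a) / (2 y1)
s = (3*16^2 + 9) / (2*6) mod 29 = 14
x3 = s^2 - 2 x1 mod 29 = 14^2 - 2*16 = 19
y3 = s (x1 - x3) - y1 mod 29 = 14 * (16 - 19) - 6 = 10

2P = (19, 10)


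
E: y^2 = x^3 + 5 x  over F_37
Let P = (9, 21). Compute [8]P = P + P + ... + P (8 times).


k = 8 = 1000_2 (binary, LSB first: 0001)
Double-and-add from P = (9, 21):
  bit 0 = 0: acc unchanged = O
  bit 1 = 0: acc unchanged = O
  bit 2 = 0: acc unchanged = O
  bit 3 = 1: acc = O + (28, 22) = (28, 22)

8P = (28, 22)


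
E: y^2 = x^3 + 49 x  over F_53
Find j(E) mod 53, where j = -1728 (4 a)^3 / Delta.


Delta = -16(4 a^3 + 27 b^2) mod 53 = 15
-1728 * (4 a)^3 = -1728 * (4*49)^3 mod 53 = 3
j = 3 * 15^(-1) mod 53 = 32

j = 32 (mod 53)


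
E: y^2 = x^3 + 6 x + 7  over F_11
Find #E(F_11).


For each x in F_11, count y with y^2 = x^3 + 6 x + 7 mod 11:
  x = 1: RHS = 3, y in [5, 6]  -> 2 point(s)
  x = 2: RHS = 5, y in [4, 7]  -> 2 point(s)
  x = 9: RHS = 9, y in [3, 8]  -> 2 point(s)
  x = 10: RHS = 0, y in [0]  -> 1 point(s)
Affine points: 7. Add the point at infinity: total = 8.

#E(F_11) = 8


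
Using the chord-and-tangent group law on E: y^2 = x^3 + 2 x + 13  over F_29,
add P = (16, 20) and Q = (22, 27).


P != Q, so use the chord formula.
s = (y2 - y1) / (x2 - x1) = (7) / (6) mod 29 = 6
x3 = s^2 - x1 - x2 mod 29 = 6^2 - 16 - 22 = 27
y3 = s (x1 - x3) - y1 mod 29 = 6 * (16 - 27) - 20 = 1

P + Q = (27, 1)


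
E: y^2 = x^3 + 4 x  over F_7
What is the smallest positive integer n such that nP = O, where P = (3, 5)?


Compute successive multiples of P until we hit O:
  1P = (3, 5)
  2P = (2, 3)
  3P = (6, 3)
  4P = (0, 0)
  5P = (6, 4)
  6P = (2, 4)
  7P = (3, 2)
  8P = O

ord(P) = 8


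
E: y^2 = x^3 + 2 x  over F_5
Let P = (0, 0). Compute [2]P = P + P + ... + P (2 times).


k = 2 = 10_2 (binary, LSB first: 01)
Double-and-add from P = (0, 0):
  bit 0 = 0: acc unchanged = O
  bit 1 = 1: acc = O + O = O

2P = O


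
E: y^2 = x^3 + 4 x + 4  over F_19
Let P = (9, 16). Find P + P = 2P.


Doubling: s = (3 x1^2 + a) / (2 y1)
s = (3*9^2 + 4) / (2*16) mod 19 = 0
x3 = s^2 - 2 x1 mod 19 = 0^2 - 2*9 = 1
y3 = s (x1 - x3) - y1 mod 19 = 0 * (9 - 1) - 16 = 3

2P = (1, 3)


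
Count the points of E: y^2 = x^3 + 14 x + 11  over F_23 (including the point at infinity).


For each x in F_23, count y with y^2 = x^3 + 14 x + 11 mod 23:
  x = 1: RHS = 3, y in [7, 16]  -> 2 point(s)
  x = 2: RHS = 1, y in [1, 22]  -> 2 point(s)
  x = 4: RHS = 16, y in [4, 19]  -> 2 point(s)
  x = 6: RHS = 12, y in [9, 14]  -> 2 point(s)
  x = 10: RHS = 1, y in [1, 22]  -> 2 point(s)
  x = 11: RHS = 1, y in [1, 22]  -> 2 point(s)
  x = 15: RHS = 8, y in [10, 13]  -> 2 point(s)
  x = 18: RHS = 0, y in [0]  -> 1 point(s)
  x = 19: RHS = 6, y in [11, 12]  -> 2 point(s)
Affine points: 17. Add the point at infinity: total = 18.

#E(F_23) = 18


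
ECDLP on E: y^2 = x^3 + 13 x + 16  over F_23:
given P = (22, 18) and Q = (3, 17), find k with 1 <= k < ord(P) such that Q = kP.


Enumerate multiples of P until we hit Q = (3, 17):
  1P = (22, 18)
  2P = (11, 15)
  3P = (3, 6)
  4P = (7, 6)
  5P = (2, 21)
  6P = (0, 4)
  7P = (13, 17)
  8P = (13, 6)
  9P = (0, 19)
  10P = (2, 2)
  11P = (7, 17)
  12P = (3, 17)
Match found at i = 12.

k = 12


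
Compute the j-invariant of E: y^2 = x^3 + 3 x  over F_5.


Delta = -16(4 a^3 + 27 b^2) mod 5 = 2
-1728 * (4 a)^3 = -1728 * (4*3)^3 mod 5 = 1
j = 1 * 2^(-1) mod 5 = 3

j = 3 (mod 5)


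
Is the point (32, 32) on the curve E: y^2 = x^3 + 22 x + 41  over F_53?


Check whether y^2 = x^3 + 22 x + 41 (mod 53) for (x, y) = (32, 32).
LHS: y^2 = 32^2 mod 53 = 17
RHS: x^3 + 22 x + 41 = 32^3 + 22*32 + 41 mod 53 = 17
LHS = RHS

Yes, on the curve


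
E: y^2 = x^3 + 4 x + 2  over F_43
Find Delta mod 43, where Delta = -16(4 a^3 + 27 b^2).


4 a^3 + 27 b^2 = 4*4^3 + 27*2^2 = 256 + 108 = 364
Delta = -16 * (364) = -5824
Delta mod 43 = 24

Delta = 24 (mod 43)


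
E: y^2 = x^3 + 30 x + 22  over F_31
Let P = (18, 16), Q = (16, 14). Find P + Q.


P != Q, so use the chord formula.
s = (y2 - y1) / (x2 - x1) = (29) / (29) mod 31 = 1
x3 = s^2 - x1 - x2 mod 31 = 1^2 - 18 - 16 = 29
y3 = s (x1 - x3) - y1 mod 31 = 1 * (18 - 29) - 16 = 4

P + Q = (29, 4)


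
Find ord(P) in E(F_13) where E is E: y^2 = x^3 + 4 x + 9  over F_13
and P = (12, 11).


Compute successive multiples of P until we hit O:
  1P = (12, 11)
  2P = (1, 12)
  3P = (10, 3)
  4P = (7, 9)
  5P = (3, 3)
  6P = (2, 8)
  7P = (0, 3)
  8P = (0, 10)
  ... (continuing to 15P)
  15P = O

ord(P) = 15


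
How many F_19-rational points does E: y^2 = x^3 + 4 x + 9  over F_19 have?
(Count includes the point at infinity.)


For each x in F_19, count y with y^2 = x^3 + 4 x + 9 mod 19:
  x = 0: RHS = 9, y in [3, 16]  -> 2 point(s)
  x = 2: RHS = 6, y in [5, 14]  -> 2 point(s)
  x = 7: RHS = 0, y in [0]  -> 1 point(s)
  x = 10: RHS = 4, y in [2, 17]  -> 2 point(s)
  x = 11: RHS = 16, y in [4, 15]  -> 2 point(s)
  x = 13: RHS = 16, y in [4, 15]  -> 2 point(s)
  x = 14: RHS = 16, y in [4, 15]  -> 2 point(s)
  x = 15: RHS = 5, y in [9, 10]  -> 2 point(s)
  x = 18: RHS = 4, y in [2, 17]  -> 2 point(s)
Affine points: 17. Add the point at infinity: total = 18.

#E(F_19) = 18


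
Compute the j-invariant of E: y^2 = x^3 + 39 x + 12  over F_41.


Delta = -16(4 a^3 + 27 b^2) mod 41 = 9
-1728 * (4 a)^3 = -1728 * (4*39)^3 mod 41 = 38
j = 38 * 9^(-1) mod 41 = 27

j = 27 (mod 41)


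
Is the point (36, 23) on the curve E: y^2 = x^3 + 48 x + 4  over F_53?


Check whether y^2 = x^3 + 48 x + 4 (mod 53) for (x, y) = (36, 23).
LHS: y^2 = 23^2 mod 53 = 52
RHS: x^3 + 48 x + 4 = 36^3 + 48*36 + 4 mod 53 = 52
LHS = RHS

Yes, on the curve


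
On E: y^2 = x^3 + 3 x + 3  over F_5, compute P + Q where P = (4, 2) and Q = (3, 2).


P != Q, so use the chord formula.
s = (y2 - y1) / (x2 - x1) = (0) / (4) mod 5 = 0
x3 = s^2 - x1 - x2 mod 5 = 0^2 - 4 - 3 = 3
y3 = s (x1 - x3) - y1 mod 5 = 0 * (4 - 3) - 2 = 3

P + Q = (3, 3)


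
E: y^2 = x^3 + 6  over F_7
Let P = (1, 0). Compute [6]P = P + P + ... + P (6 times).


k = 6 = 110_2 (binary, LSB first: 011)
Double-and-add from P = (1, 0):
  bit 0 = 0: acc unchanged = O
  bit 1 = 1: acc = O + O = O
  bit 2 = 1: acc = O + O = O

6P = O


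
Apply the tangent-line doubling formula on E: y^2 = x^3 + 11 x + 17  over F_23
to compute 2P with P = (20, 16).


Doubling: s = (3 x1^2 + a) / (2 y1)
s = (3*20^2 + 11) / (2*16) mod 23 = 17
x3 = s^2 - 2 x1 mod 23 = 17^2 - 2*20 = 19
y3 = s (x1 - x3) - y1 mod 23 = 17 * (20 - 19) - 16 = 1

2P = (19, 1)


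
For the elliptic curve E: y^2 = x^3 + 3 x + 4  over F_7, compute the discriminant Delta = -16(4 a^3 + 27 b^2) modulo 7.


4 a^3 + 27 b^2 = 4*3^3 + 27*4^2 = 108 + 432 = 540
Delta = -16 * (540) = -8640
Delta mod 7 = 5

Delta = 5 (mod 7)


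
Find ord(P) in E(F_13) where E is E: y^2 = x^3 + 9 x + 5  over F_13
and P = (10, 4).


Compute successive multiples of P until we hit O:
  1P = (10, 4)
  2P = (10, 9)
  3P = O

ord(P) = 3


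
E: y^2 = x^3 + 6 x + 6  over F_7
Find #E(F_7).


For each x in F_7, count y with y^2 = x^3 + 6 x + 6 mod 7:
  x = 3: RHS = 2, y in [3, 4]  -> 2 point(s)
  x = 5: RHS = 0, y in [0]  -> 1 point(s)
Affine points: 3. Add the point at infinity: total = 4.

#E(F_7) = 4


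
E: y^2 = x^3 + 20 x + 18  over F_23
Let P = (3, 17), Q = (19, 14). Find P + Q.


P != Q, so use the chord formula.
s = (y2 - y1) / (x2 - x1) = (20) / (16) mod 23 = 7
x3 = s^2 - x1 - x2 mod 23 = 7^2 - 3 - 19 = 4
y3 = s (x1 - x3) - y1 mod 23 = 7 * (3 - 4) - 17 = 22

P + Q = (4, 22)


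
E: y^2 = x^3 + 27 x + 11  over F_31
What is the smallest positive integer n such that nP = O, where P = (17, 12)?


Compute successive multiples of P until we hit O:
  1P = (17, 12)
  2P = (7, 4)
  3P = (25, 25)
  4P = (27, 26)
  5P = (15, 28)
  6P = (1, 15)
  7P = (18, 25)
  8P = (10, 17)
  ... (continuing to 26P)
  26P = O

ord(P) = 26


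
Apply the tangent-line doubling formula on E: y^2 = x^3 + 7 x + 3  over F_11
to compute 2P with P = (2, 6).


Doubling: s = (3 x1^2 + a) / (2 y1)
s = (3*2^2 + 7) / (2*6) mod 11 = 8
x3 = s^2 - 2 x1 mod 11 = 8^2 - 2*2 = 5
y3 = s (x1 - x3) - y1 mod 11 = 8 * (2 - 5) - 6 = 3

2P = (5, 3)


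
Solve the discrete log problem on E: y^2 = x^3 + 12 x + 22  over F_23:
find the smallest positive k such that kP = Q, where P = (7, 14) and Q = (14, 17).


Enumerate multiples of P until we hit Q = (14, 17):
  1P = (7, 14)
  2P = (11, 6)
  3P = (9, 13)
  4P = (13, 12)
  5P = (21, 6)
  6P = (8, 3)
  7P = (14, 17)
Match found at i = 7.

k = 7


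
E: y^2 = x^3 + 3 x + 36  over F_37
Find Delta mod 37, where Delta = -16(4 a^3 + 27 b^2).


4 a^3 + 27 b^2 = 4*3^3 + 27*36^2 = 108 + 34992 = 35100
Delta = -16 * (35100) = -561600
Delta mod 37 = 23

Delta = 23 (mod 37)


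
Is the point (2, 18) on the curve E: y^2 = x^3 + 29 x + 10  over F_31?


Check whether y^2 = x^3 + 29 x + 10 (mod 31) for (x, y) = (2, 18).
LHS: y^2 = 18^2 mod 31 = 14
RHS: x^3 + 29 x + 10 = 2^3 + 29*2 + 10 mod 31 = 14
LHS = RHS

Yes, on the curve


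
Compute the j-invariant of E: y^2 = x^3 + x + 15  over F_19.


Delta = -16(4 a^3 + 27 b^2) mod 19 = 16
-1728 * (4 a)^3 = -1728 * (4*1)^3 mod 19 = 7
j = 7 * 16^(-1) mod 19 = 4

j = 4 (mod 19)


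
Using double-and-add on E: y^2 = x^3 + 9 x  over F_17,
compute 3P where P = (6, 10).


k = 3 = 11_2 (binary, LSB first: 11)
Double-and-add from P = (6, 10):
  bit 0 = 1: acc = O + (6, 10) = (6, 10)
  bit 1 = 1: acc = (6, 10) + (13, 6) = (7, 10)

3P = (7, 10)


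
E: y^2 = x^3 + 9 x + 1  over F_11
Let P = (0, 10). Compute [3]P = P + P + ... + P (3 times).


k = 3 = 11_2 (binary, LSB first: 11)
Double-and-add from P = (0, 10):
  bit 0 = 1: acc = O + (0, 10) = (0, 10)
  bit 1 = 1: acc = (0, 10) + (1, 0) = (0, 1)

3P = (0, 1)


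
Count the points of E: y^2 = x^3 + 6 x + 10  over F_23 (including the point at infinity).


For each x in F_23, count y with y^2 = x^3 + 6 x + 10 mod 23:
  x = 3: RHS = 9, y in [3, 20]  -> 2 point(s)
  x = 4: RHS = 6, y in [11, 12]  -> 2 point(s)
  x = 5: RHS = 4, y in [2, 21]  -> 2 point(s)
  x = 6: RHS = 9, y in [3, 20]  -> 2 point(s)
  x = 7: RHS = 4, y in [2, 21]  -> 2 point(s)
  x = 8: RHS = 18, y in [8, 15]  -> 2 point(s)
  x = 10: RHS = 12, y in [9, 14]  -> 2 point(s)
  x = 11: RHS = 4, y in [2, 21]  -> 2 point(s)
  x = 12: RHS = 16, y in [4, 19]  -> 2 point(s)
  x = 13: RHS = 8, y in [10, 13]  -> 2 point(s)
  x = 14: RHS = 9, y in [3, 20]  -> 2 point(s)
  x = 15: RHS = 2, y in [5, 18]  -> 2 point(s)
  x = 16: RHS = 16, y in [4, 19]  -> 2 point(s)
  x = 18: RHS = 16, y in [4, 19]  -> 2 point(s)
  x = 21: RHS = 13, y in [6, 17]  -> 2 point(s)
  x = 22: RHS = 3, y in [7, 16]  -> 2 point(s)
Affine points: 32. Add the point at infinity: total = 33.

#E(F_23) = 33


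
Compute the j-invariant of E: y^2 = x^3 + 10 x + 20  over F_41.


Delta = -16(4 a^3 + 27 b^2) mod 41 = 16
-1728 * (4 a)^3 = -1728 * (4*10)^3 mod 41 = 6
j = 6 * 16^(-1) mod 41 = 26

j = 26 (mod 41)


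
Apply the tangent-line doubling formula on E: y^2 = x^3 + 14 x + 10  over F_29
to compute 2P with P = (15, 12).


Doubling: s = (3 x1^2 + a) / (2 y1)
s = (3*15^2 + 14) / (2*12) mod 29 = 13
x3 = s^2 - 2 x1 mod 29 = 13^2 - 2*15 = 23
y3 = s (x1 - x3) - y1 mod 29 = 13 * (15 - 23) - 12 = 0

2P = (23, 0)


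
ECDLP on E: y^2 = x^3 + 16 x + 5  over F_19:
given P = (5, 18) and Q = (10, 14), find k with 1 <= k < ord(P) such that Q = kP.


Enumerate multiples of P until we hit Q = (10, 14):
  1P = (5, 18)
  2P = (13, 4)
  3P = (10, 5)
  4P = (10, 14)
Match found at i = 4.

k = 4


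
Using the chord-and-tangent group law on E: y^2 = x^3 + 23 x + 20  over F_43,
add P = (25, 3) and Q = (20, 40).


P != Q, so use the chord formula.
s = (y2 - y1) / (x2 - x1) = (37) / (38) mod 43 = 27
x3 = s^2 - x1 - x2 mod 43 = 27^2 - 25 - 20 = 39
y3 = s (x1 - x3) - y1 mod 43 = 27 * (25 - 39) - 3 = 6

P + Q = (39, 6)


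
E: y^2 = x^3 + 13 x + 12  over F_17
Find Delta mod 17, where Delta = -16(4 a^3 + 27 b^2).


4 a^3 + 27 b^2 = 4*13^3 + 27*12^2 = 8788 + 3888 = 12676
Delta = -16 * (12676) = -202816
Delta mod 17 = 11

Delta = 11 (mod 17)


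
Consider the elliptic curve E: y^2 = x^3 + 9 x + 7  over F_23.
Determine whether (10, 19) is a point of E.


Check whether y^2 = x^3 + 9 x + 7 (mod 23) for (x, y) = (10, 19).
LHS: y^2 = 19^2 mod 23 = 16
RHS: x^3 + 9 x + 7 = 10^3 + 9*10 + 7 mod 23 = 16
LHS = RHS

Yes, on the curve


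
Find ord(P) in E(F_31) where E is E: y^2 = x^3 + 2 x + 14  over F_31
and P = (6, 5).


Compute successive multiples of P until we hit O:
  1P = (6, 5)
  2P = (16, 9)
  3P = (29, 23)
  4P = (3, 27)
  5P = (0, 13)
  6P = (13, 25)
  7P = (17, 30)
  8P = (27, 29)
  ... (continuing to 23P)
  23P = O

ord(P) = 23


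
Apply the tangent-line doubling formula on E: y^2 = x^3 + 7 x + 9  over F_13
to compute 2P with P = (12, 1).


Doubling: s = (3 x1^2 + a) / (2 y1)
s = (3*12^2 + 7) / (2*1) mod 13 = 5
x3 = s^2 - 2 x1 mod 13 = 5^2 - 2*12 = 1
y3 = s (x1 - x3) - y1 mod 13 = 5 * (12 - 1) - 1 = 2

2P = (1, 2)


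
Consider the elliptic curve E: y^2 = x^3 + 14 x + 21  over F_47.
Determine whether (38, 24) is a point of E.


Check whether y^2 = x^3 + 14 x + 21 (mod 47) for (x, y) = (38, 24).
LHS: y^2 = 24^2 mod 47 = 12
RHS: x^3 + 14 x + 21 = 38^3 + 14*38 + 21 mod 47 = 12
LHS = RHS

Yes, on the curve


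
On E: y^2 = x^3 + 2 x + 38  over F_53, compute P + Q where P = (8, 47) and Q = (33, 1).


P != Q, so use the chord formula.
s = (y2 - y1) / (x2 - x1) = (7) / (25) mod 53 = 13
x3 = s^2 - x1 - x2 mod 53 = 13^2 - 8 - 33 = 22
y3 = s (x1 - x3) - y1 mod 53 = 13 * (8 - 22) - 47 = 36

P + Q = (22, 36)


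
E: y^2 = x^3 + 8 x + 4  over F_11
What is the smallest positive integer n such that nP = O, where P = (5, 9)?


Compute successive multiples of P until we hit O:
  1P = (5, 9)
  2P = (6, 9)
  3P = (0, 2)
  4P = (4, 10)
  5P = (3, 0)
  6P = (4, 1)
  7P = (0, 9)
  8P = (6, 2)
  ... (continuing to 10P)
  10P = O

ord(P) = 10


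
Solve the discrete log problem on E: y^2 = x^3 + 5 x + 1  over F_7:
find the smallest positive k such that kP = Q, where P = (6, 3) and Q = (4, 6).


Enumerate multiples of P until we hit Q = (4, 6):
  1P = (6, 3)
  2P = (3, 1)
  3P = (0, 1)
  4P = (5, 2)
  5P = (4, 6)
Match found at i = 5.

k = 5


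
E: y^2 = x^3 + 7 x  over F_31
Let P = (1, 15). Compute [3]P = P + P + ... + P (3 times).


k = 3 = 11_2 (binary, LSB first: 11)
Double-and-add from P = (1, 15):
  bit 0 = 1: acc = O + (1, 15) = (1, 15)
  bit 1 = 1: acc = (1, 15) + (5, 25) = (8, 14)

3P = (8, 14)


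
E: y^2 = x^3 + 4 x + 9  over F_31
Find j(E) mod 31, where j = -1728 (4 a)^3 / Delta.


Delta = -16(4 a^3 + 27 b^2) mod 31 = 3
-1728 * (4 a)^3 = -1728 * (4*4)^3 mod 31 = 1
j = 1 * 3^(-1) mod 31 = 21

j = 21 (mod 31)


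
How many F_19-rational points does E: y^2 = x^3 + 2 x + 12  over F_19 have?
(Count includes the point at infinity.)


For each x in F_19, count y with y^2 = x^3 + 2 x + 12 mod 19:
  x = 2: RHS = 5, y in [9, 10]  -> 2 point(s)
  x = 3: RHS = 7, y in [8, 11]  -> 2 point(s)
  x = 10: RHS = 6, y in [5, 14]  -> 2 point(s)
  x = 11: RHS = 16, y in [4, 15]  -> 2 point(s)
  x = 12: RHS = 16, y in [4, 15]  -> 2 point(s)
  x = 15: RHS = 16, y in [4, 15]  -> 2 point(s)
  x = 16: RHS = 17, y in [6, 13]  -> 2 point(s)
  x = 17: RHS = 0, y in [0]  -> 1 point(s)
  x = 18: RHS = 9, y in [3, 16]  -> 2 point(s)
Affine points: 17. Add the point at infinity: total = 18.

#E(F_19) = 18


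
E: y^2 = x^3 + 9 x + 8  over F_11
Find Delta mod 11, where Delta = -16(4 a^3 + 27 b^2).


4 a^3 + 27 b^2 = 4*9^3 + 27*8^2 = 2916 + 1728 = 4644
Delta = -16 * (4644) = -74304
Delta mod 11 = 1

Delta = 1 (mod 11)


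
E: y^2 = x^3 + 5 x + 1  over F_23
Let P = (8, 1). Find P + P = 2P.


Doubling: s = (3 x1^2 + a) / (2 y1)
s = (3*8^2 + 5) / (2*1) mod 23 = 18
x3 = s^2 - 2 x1 mod 23 = 18^2 - 2*8 = 9
y3 = s (x1 - x3) - y1 mod 23 = 18 * (8 - 9) - 1 = 4

2P = (9, 4)


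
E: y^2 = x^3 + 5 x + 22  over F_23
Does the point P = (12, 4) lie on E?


Check whether y^2 = x^3 + 5 x + 22 (mod 23) for (x, y) = (12, 4).
LHS: y^2 = 4^2 mod 23 = 16
RHS: x^3 + 5 x + 22 = 12^3 + 5*12 + 22 mod 23 = 16
LHS = RHS

Yes, on the curve


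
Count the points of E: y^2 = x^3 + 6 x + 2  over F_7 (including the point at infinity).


For each x in F_7, count y with y^2 = x^3 + 6 x + 2 mod 7:
  x = 0: RHS = 2, y in [3, 4]  -> 2 point(s)
  x = 1: RHS = 2, y in [3, 4]  -> 2 point(s)
  x = 2: RHS = 1, y in [1, 6]  -> 2 point(s)
  x = 6: RHS = 2, y in [3, 4]  -> 2 point(s)
Affine points: 8. Add the point at infinity: total = 9.

#E(F_7) = 9


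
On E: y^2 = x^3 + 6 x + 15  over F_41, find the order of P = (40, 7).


Compute successive multiples of P until we hit O:
  1P = (40, 7)
  2P = (34, 32)
  3P = (6, 29)
  4P = (35, 38)
  5P = (11, 10)
  6P = (8, 1)
  7P = (39, 6)
  8P = (4, 29)
  ... (continuing to 43P)
  43P = O

ord(P) = 43


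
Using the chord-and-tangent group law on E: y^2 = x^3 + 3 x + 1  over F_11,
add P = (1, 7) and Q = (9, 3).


P != Q, so use the chord formula.
s = (y2 - y1) / (x2 - x1) = (7) / (8) mod 11 = 5
x3 = s^2 - x1 - x2 mod 11 = 5^2 - 1 - 9 = 4
y3 = s (x1 - x3) - y1 mod 11 = 5 * (1 - 4) - 7 = 0

P + Q = (4, 0)


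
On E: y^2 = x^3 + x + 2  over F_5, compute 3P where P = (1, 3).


k = 3 = 11_2 (binary, LSB first: 11)
Double-and-add from P = (1, 3):
  bit 0 = 1: acc = O + (1, 3) = (1, 3)
  bit 1 = 1: acc = (1, 3) + (4, 0) = (1, 2)

3P = (1, 2)


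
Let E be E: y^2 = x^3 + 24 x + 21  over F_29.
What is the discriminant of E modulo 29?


4 a^3 + 27 b^2 = 4*24^3 + 27*21^2 = 55296 + 11907 = 67203
Delta = -16 * (67203) = -1075248
Delta mod 29 = 14

Delta = 14 (mod 29)


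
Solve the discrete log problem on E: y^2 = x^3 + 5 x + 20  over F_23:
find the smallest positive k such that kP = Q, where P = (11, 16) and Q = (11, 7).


Enumerate multiples of P until we hit Q = (11, 7):
  1P = (11, 16)
  2P = (1, 7)
  3P = (1, 16)
  4P = (11, 7)
Match found at i = 4.

k = 4


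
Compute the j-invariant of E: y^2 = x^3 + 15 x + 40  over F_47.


Delta = -16(4 a^3 + 27 b^2) mod 47 = 41
-1728 * (4 a)^3 = -1728 * (4*15)^3 mod 47 = 9
j = 9 * 41^(-1) mod 47 = 22

j = 22 (mod 47)
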